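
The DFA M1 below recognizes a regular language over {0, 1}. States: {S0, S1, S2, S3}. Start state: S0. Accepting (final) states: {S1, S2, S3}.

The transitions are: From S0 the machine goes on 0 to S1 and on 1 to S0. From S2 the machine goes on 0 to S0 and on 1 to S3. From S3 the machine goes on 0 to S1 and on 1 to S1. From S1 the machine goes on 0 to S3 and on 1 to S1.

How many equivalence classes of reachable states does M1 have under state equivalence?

2

First remove the unreachable states {S2}; 3 states remain.
Initial partition by acceptance: {S1,S3} | {S0}.
No further refinement is possible. Final partition (2 blocks): {S1,S3} | {S0}.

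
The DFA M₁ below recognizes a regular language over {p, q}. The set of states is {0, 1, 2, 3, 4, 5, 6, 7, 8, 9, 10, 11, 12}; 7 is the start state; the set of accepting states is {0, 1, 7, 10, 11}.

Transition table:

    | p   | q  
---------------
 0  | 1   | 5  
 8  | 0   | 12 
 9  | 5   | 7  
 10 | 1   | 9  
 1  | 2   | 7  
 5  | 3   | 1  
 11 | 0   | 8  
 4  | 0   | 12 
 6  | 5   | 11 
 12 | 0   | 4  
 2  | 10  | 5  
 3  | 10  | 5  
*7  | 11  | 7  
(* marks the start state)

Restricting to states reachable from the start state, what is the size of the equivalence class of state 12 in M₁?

3

States {6} cannot be reached from the start state, so discard them.
Initial partition by acceptance: {0,1,7,10,11} | {2,3,4,5,8,9,12}.
Split {0,1,7,10,11} by δ(·,p) → {0,7,10,11} and {1}.
Refine {0,7,10,11} on symbol p: members go to different blocks, giving {0,10} and {7,11}.
Refine {2,3,4,5,8,9,12} on symbol p: members go to different blocks, giving {2,3,4,8,12} and {5,9}.
Split {2,3,4,8,12} by δ(·,q) → {4,8,12} and {2,3}.
On input p, block {7,11} splits into {7} and {11}.
Refine {5,9} on symbol p: members go to different blocks, giving {5} and {9}.
Refine {0,10} on symbol q: members go to different blocks, giving {0} and {10}.
Stable partition: {0} | {4,8,12} | {1} | {7} | {5} | {2,3} | {11} | {9} | {10} — 9 equivalence classes.
State 12 belongs to the block {4,8,12}, which has 3 states.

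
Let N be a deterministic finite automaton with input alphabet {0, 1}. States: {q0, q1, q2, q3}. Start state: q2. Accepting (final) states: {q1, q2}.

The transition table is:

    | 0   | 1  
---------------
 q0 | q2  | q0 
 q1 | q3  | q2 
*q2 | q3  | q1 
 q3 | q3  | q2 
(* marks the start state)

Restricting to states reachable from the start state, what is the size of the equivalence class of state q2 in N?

2

Reachable states from the start: {q1,q2,q3}. Unreachable: {q0} — drop them.
P0 = {q1,q2} | {q3}.
Stable partition: {q1,q2} | {q3} — 2 equivalence classes.
The equivalence class containing q2 is {q1,q2}, of size 2.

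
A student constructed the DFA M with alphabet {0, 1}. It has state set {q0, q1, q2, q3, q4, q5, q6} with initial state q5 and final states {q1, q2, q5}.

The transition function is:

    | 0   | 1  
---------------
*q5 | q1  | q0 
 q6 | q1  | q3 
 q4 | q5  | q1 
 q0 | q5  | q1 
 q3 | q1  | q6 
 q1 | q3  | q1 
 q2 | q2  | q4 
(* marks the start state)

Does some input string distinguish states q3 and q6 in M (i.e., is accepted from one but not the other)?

Reachable states from the start: {q0,q1,q3,q5,q6}. Unreachable: {q2,q4} — drop them.
Initial partition by acceptance: {q1,q5} | {q0,q3,q6}.
On input 0, block {q1,q5} splits into {q1} and {q5}.
On input 0, block {q0,q3,q6} splits into {q3,q6} and {q0}.
The partition is now stable with 4 blocks: {q1} | {q3,q6} | {q5} | {q0}.
q3 and q6 lie in the same block of the stable partition, so they are equivalent — no string distinguishes them.

No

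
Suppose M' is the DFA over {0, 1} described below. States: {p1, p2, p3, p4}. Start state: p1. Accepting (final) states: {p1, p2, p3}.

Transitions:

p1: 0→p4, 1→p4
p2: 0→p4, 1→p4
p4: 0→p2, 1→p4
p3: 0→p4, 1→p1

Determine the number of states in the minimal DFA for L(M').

2

Reachable states from the start: {p1,p2,p4}. Unreachable: {p3} — drop them.
P0 = {p1,p2} | {p4}.
The partition is now stable with 2 blocks: {p1,p2} | {p4}.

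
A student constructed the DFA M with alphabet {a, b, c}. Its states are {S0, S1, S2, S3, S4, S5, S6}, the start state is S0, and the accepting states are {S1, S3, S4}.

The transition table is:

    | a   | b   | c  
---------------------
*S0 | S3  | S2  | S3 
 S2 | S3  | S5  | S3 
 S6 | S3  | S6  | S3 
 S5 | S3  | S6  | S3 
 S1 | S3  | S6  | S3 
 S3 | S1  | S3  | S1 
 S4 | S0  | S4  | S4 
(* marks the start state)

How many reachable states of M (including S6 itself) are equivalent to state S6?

4

First remove the unreachable states {S4}; 6 states remain.
P0 = {S1,S3} | {S0,S2,S5,S6}.
Refine {S1,S3} on symbol b: members go to different blocks, giving {S1} and {S3}.
Stable partition: {S1} | {S0,S2,S5,S6} | {S3} — 3 equivalence classes.
State S6 belongs to the block {S0,S2,S5,S6}, which has 4 states.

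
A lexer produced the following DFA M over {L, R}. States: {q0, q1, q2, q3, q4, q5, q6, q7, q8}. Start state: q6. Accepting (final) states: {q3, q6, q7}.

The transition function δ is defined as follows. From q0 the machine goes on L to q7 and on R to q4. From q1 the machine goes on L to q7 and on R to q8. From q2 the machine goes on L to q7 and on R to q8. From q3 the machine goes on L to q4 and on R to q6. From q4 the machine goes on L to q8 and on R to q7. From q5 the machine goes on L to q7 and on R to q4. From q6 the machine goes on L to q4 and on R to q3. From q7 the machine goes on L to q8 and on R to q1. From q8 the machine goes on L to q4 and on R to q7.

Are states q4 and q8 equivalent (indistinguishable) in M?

States {q0,q2,q5} cannot be reached from the start state, so discard them.
Start with accepting vs non-accepting: {q3,q6,q7} | {q1,q4,q8}.
Split {q3,q6,q7} by δ(·,R) → {q3,q6} and {q7}.
On input L, block {q1,q4,q8} splits into {q4,q8} and {q1}.
The partition is now stable with 4 blocks: {q3,q6} | {q4,q8} | {q7} | {q1}.
q4 and q8 lie in the same block of the stable partition, so they are equivalent — no string distinguishes them.

Yes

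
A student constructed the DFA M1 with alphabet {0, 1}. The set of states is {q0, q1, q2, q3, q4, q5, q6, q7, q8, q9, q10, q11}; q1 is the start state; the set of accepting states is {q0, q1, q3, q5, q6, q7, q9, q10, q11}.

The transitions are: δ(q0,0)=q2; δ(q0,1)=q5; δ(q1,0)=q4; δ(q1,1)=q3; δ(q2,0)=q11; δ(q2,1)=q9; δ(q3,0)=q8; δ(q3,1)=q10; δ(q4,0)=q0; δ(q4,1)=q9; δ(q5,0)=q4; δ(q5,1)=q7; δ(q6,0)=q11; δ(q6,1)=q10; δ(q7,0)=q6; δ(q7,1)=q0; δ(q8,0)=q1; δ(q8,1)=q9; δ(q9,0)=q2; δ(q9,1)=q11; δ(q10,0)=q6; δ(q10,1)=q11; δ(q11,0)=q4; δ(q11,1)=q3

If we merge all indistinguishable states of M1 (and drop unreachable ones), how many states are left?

Every state is reachable, so we keep all 12.
Start with accepting vs non-accepting: {q0,q1,q3,q5,q6,q7,q9,q10,q11} | {q2,q4,q8}.
On input 0, block {q0,q1,q3,q5,q6,q7,q9,q10,q11} splits into {q0,q1,q3,q5,q9,q11} and {q6,q7,q10}.
On input 1, block {q0,q1,q3,q5,q9,q11} splits into {q0,q1,q9,q11} and {q3,q5}.
Refine {q0,q1,q9,q11} on symbol 1: members go to different blocks, giving {q0,q1,q11} and {q9}.
Refine {q6,q7,q10} on symbol 0: members go to different blocks, giving {q7,q10} and {q6}.
No further refinement is possible. Final partition (6 blocks): {q0,q1,q11} | {q2,q4,q8} | {q7,q10} | {q3,q5} | {q9} | {q6}.

6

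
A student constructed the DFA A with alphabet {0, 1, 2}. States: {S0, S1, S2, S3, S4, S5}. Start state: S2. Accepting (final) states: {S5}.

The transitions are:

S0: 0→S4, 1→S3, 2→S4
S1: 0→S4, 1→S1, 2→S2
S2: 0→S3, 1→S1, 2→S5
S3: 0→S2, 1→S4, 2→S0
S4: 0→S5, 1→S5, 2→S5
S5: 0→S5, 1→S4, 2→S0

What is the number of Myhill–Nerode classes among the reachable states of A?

Initial partition by acceptance: {S5} | {S0,S1,S2,S3,S4}.
Refine {S0,S1,S2,S3,S4} on symbol 0: members go to different blocks, giving {S0,S1,S2,S3} and {S4}.
Refine {S0,S1,S2,S3} on symbol 0: members go to different blocks, giving {S0,S1} and {S2,S3}.
Split {S0,S1} by δ(·,1) → {S0} and {S1}.
Refine {S2,S3} on symbol 1: members go to different blocks, giving {S2} and {S3}.
The partition is now stable with 6 blocks: {S5} | {S0} | {S4} | {S2} | {S1} | {S3}.

6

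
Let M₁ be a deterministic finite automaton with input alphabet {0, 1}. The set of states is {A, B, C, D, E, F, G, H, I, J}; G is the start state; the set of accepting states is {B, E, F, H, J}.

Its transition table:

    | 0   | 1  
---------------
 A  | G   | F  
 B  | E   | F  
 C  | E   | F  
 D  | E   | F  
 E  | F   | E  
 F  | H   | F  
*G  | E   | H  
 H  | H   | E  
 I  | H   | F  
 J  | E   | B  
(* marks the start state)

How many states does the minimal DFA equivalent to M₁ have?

2

Reachable states from the start: {E,F,G,H}. Unreachable: {A,B,C,D,I,J} — drop them.
Start with accepting vs non-accepting: {E,F,H} | {G}.
The partition is now stable with 2 blocks: {E,F,H} | {G}.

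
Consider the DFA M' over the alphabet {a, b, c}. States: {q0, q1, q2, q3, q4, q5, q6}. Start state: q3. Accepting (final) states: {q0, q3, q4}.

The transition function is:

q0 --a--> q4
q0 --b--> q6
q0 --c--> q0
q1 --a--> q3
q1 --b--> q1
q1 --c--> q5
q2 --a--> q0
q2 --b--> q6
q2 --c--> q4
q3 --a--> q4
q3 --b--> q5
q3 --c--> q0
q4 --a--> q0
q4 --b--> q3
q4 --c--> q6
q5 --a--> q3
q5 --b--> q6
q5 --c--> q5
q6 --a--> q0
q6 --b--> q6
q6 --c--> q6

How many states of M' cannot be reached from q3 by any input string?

2

No path from q3 leads to q1, q2; the other 5 states are all reachable.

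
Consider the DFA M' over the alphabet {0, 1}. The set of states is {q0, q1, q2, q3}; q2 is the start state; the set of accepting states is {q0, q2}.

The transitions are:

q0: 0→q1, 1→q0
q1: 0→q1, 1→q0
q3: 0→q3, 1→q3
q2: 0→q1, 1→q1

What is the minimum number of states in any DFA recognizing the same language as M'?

3

States {q3} cannot be reached from the start state, so discard them.
Start with accepting vs non-accepting: {q0,q2} | {q1}.
Split {q0,q2} by δ(·,1) → {q0} and {q2}.
No further refinement is possible. Final partition (3 blocks): {q0} | {q1} | {q2}.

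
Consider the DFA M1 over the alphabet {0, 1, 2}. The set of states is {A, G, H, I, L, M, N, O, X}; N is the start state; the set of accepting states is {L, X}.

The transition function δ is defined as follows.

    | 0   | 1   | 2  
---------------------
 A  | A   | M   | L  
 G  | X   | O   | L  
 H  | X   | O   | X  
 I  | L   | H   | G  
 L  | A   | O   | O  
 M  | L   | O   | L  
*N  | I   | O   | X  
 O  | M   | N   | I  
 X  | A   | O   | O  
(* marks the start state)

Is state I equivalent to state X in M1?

All states are reachable from the start state.
Start with accepting vs non-accepting: {L,X} | {A,G,H,I,M,N,O}.
Split {A,G,H,I,M,N,O} by δ(·,0) → {G,H,I,M} and {A,N,O}.
On input 1, block {G,H,I,M} splits into {G,H,M} and {I}.
Refine {A,N,O} on symbol 0: members go to different blocks, giving {A} and {O} and {N}.
No further refinement is possible. Final partition (6 blocks): {L,X} | {G,H,M} | {A} | {I} | {O} | {N}.
I and X end up in different blocks, so they are distinguishable. For instance, the string 'ε' is accepted from only X.

No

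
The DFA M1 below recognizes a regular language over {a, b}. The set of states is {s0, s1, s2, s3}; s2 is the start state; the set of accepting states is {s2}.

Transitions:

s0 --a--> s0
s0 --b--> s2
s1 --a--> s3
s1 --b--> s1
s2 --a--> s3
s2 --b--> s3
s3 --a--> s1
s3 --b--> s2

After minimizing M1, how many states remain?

Reachable states from the start: {s1,s2,s3}. Unreachable: {s0} — drop them.
Initial partition by acceptance: {s2} | {s1,s3}.
On input b, block {s1,s3} splits into {s1} and {s3}.
Stable partition: {s2} | {s1} | {s3} — 3 equivalence classes.

3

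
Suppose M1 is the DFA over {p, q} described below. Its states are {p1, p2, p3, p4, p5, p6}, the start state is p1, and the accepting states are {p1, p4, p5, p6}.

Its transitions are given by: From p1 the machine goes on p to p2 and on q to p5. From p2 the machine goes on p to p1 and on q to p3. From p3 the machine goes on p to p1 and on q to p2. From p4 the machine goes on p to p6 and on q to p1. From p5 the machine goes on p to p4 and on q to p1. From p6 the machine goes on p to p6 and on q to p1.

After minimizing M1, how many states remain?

All states are reachable from the start state.
P0 = {p1,p4,p5,p6} | {p2,p3}.
On input p, block {p1,p4,p5,p6} splits into {p4,p5,p6} and {p1}.
No further refinement is possible. Final partition (3 blocks): {p4,p5,p6} | {p2,p3} | {p1}.

3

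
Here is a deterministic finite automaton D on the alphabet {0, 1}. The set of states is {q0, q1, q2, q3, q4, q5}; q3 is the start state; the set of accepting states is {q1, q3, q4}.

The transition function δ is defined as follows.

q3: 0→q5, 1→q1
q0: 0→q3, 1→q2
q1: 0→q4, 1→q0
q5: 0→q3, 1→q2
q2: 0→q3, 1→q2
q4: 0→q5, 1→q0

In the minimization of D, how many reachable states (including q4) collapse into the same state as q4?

1

Every state is reachable, so we keep all 6.
Start with accepting vs non-accepting: {q1,q3,q4} | {q0,q2,q5}.
Refine {q1,q3,q4} on symbol 0: members go to different blocks, giving {q3,q4} and {q1}.
Split {q3,q4} by δ(·,1) → {q3} and {q4}.
The partition is now stable with 4 blocks: {q3} | {q0,q2,q5} | {q1} | {q4}.
The equivalence class containing q4 is {q4}, of size 1.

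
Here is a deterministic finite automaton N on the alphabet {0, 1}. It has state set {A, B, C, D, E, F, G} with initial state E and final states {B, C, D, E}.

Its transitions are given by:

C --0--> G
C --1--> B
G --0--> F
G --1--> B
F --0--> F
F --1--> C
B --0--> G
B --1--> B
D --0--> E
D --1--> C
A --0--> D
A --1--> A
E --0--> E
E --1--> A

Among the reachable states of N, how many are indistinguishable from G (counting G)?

P0 = {B,C,D,E} | {A,F,G}.
Refine {B,C,D,E} on symbol 0: members go to different blocks, giving {B,C} and {D,E}.
Refine {A,F,G} on symbol 0: members go to different blocks, giving {F,G} and {A}.
Refine {D,E} on symbol 1: members go to different blocks, giving {D} and {E}.
No further refinement is possible. Final partition (5 blocks): {B,C} | {F,G} | {D} | {A} | {E}.
State G belongs to the block {F,G}, which has 2 states.

2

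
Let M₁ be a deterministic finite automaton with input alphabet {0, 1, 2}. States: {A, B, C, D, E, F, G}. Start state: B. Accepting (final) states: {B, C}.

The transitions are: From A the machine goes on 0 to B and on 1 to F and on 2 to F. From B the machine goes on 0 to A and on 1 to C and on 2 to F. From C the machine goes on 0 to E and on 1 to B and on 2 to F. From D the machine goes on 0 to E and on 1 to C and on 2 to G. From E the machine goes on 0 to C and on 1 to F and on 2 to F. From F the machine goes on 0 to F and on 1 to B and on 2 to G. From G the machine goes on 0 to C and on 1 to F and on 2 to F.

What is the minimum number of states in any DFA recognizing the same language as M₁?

3

Reachable states from the start: {A,B,C,E,F,G}. Unreachable: {D} — drop them.
P0 = {B,C} | {A,E,F,G}.
On input 0, block {A,E,F,G} splits into {A,E,G} and {F}.
Stable partition: {B,C} | {A,E,G} | {F} — 3 equivalence classes.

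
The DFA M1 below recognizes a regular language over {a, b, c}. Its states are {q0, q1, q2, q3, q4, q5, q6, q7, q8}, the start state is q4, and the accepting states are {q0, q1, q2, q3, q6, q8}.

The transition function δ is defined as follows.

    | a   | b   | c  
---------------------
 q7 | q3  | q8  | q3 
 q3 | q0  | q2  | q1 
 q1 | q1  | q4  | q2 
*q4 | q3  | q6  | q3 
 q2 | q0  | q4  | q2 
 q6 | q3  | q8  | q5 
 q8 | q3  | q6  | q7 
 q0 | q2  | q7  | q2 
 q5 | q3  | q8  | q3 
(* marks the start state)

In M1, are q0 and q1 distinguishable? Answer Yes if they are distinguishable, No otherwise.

No

Start with accepting vs non-accepting: {q0,q1,q2,q3,q6,q8} | {q4,q5,q7}.
Refine {q0,q1,q2,q3,q6,q8} on symbol b: members go to different blocks, giving {q0,q1,q2} and {q3,q6,q8}.
Refine {q3,q6,q8} on symbol a: members go to different blocks, giving {q6,q8} and {q3}.
No further refinement is possible. Final partition (4 blocks): {q0,q1,q2} | {q4,q5,q7} | {q6,q8} | {q3}.
q0 and q1 lie in the same block of the stable partition, so they are equivalent — no string distinguishes them.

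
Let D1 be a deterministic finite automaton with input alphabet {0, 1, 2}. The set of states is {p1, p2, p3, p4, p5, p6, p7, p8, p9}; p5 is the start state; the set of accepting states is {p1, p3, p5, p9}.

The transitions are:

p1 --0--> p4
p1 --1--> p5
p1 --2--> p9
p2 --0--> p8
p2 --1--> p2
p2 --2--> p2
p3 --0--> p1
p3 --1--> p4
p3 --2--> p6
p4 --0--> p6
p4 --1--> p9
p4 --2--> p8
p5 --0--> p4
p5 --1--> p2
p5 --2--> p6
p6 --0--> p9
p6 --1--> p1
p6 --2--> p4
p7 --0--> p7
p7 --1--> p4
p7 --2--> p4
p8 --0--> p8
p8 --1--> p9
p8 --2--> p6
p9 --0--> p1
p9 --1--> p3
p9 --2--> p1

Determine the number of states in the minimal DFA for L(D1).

8

Reachable states from the start: {p1,p2,p3,p4,p5,p6,p8,p9}. Unreachable: {p7} — drop them.
Initial partition by acceptance: {p1,p3,p5,p9} | {p2,p4,p6,p8}.
On input 0, block {p1,p3,p5,p9} splits into {p1,p5} and {p3,p9}.
Split {p1,p5} by δ(·,1) → {p1} and {p5}.
On input 0, block {p2,p4,p6,p8} splits into {p2,p4,p8} and {p6}.
On input 0, block {p2,p4,p8} splits into {p2,p8} and {p4}.
Split {p2,p8} by δ(·,1) → {p2} and {p8}.
Split {p3,p9} by δ(·,1) → {p3} and {p9}.
Stable partition: {p1} | {p2} | {p3} | {p5} | {p6} | {p4} | {p8} | {p9} — 8 equivalence classes.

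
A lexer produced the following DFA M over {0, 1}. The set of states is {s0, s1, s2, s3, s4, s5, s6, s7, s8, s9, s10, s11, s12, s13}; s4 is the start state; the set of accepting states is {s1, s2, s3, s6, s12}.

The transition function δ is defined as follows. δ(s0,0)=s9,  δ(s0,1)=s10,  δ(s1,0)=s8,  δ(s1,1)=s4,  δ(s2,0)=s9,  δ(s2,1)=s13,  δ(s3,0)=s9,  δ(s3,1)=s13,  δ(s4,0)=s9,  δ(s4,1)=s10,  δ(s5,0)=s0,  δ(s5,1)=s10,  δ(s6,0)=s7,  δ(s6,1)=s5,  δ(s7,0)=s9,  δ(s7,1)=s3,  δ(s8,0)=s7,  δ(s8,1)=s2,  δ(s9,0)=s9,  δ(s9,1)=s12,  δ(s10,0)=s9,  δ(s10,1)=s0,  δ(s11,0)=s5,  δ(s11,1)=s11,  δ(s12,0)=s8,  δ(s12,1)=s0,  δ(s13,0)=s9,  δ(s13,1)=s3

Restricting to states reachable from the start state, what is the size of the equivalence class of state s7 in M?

First remove the unreachable states {s1,s5,s6,s11}; 10 states remain.
Start with accepting vs non-accepting: {s2,s3,s12} | {s0,s4,s7,s8,s9,s10,s13}.
On input 1, block {s0,s4,s7,s8,s9,s10,s13} splits into {s7,s8,s9,s13} and {s0,s4,s10}.
On input 1, block {s2,s3,s12} splits into {s2,s3} and {s12}.
Refine {s7,s8,s9,s13} on symbol 1: members go to different blocks, giving {s7,s8,s13} and {s9}.
Refine {s7,s8,s13} on symbol 0: members go to different blocks, giving {s7,s13} and {s8}.
The partition is now stable with 6 blocks: {s2,s3} | {s7,s13} | {s0,s4,s10} | {s12} | {s9} | {s8}.
The equivalence class containing s7 is {s7,s13}, of size 2.

2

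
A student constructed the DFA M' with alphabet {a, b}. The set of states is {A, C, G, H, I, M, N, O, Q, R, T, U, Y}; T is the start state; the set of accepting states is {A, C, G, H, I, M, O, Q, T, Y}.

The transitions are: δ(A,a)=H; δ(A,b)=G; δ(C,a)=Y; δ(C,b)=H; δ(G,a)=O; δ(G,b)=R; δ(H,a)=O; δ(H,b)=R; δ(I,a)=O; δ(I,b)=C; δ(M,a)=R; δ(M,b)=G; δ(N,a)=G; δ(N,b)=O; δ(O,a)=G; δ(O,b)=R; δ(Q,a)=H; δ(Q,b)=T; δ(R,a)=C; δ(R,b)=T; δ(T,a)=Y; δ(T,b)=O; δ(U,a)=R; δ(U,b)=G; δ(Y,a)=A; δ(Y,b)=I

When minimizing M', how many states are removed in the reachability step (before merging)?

No path from T leads to M, N, Q, U; the other 9 states are all reachable.

4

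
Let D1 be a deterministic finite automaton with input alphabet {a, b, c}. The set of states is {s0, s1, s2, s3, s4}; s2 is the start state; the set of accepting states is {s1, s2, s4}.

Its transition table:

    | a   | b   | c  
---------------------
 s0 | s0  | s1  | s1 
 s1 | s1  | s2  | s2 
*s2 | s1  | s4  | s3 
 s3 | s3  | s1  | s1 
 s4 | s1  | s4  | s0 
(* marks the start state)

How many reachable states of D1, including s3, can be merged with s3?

2

P0 = {s1,s2,s4} | {s0,s3}.
On input c, block {s1,s2,s4} splits into {s2,s4} and {s1}.
The partition is now stable with 3 blocks: {s2,s4} | {s0,s3} | {s1}.
State s3 belongs to the block {s0,s3}, which has 2 states.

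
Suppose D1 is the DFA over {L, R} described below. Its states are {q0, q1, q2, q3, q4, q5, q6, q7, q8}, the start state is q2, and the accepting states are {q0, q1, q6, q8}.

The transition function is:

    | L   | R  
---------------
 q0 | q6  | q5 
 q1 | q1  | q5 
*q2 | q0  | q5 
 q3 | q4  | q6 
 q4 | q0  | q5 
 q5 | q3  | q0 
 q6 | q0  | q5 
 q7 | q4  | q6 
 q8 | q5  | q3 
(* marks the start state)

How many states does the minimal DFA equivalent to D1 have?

4

First remove the unreachable states {q1,q7,q8}; 6 states remain.
Initial partition by acceptance: {q0,q6} | {q2,q3,q4,q5}.
On input L, block {q2,q3,q4,q5} splits into {q2,q4} and {q3,q5}.
On input L, block {q3,q5} splits into {q3} and {q5}.
The partition is now stable with 4 blocks: {q0,q6} | {q2,q4} | {q3} | {q5}.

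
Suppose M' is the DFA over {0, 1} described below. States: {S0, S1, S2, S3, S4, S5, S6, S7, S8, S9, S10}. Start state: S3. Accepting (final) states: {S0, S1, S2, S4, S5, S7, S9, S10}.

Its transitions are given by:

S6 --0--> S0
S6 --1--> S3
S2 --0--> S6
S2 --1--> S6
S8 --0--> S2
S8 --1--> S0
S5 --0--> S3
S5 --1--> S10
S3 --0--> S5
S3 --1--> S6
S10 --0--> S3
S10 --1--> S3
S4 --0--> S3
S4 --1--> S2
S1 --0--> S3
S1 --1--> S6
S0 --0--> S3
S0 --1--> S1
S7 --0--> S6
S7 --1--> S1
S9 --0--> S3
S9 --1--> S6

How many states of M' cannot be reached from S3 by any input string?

No path from S3 leads to S2, S4, S7, S8, S9; the other 6 states are all reachable.

5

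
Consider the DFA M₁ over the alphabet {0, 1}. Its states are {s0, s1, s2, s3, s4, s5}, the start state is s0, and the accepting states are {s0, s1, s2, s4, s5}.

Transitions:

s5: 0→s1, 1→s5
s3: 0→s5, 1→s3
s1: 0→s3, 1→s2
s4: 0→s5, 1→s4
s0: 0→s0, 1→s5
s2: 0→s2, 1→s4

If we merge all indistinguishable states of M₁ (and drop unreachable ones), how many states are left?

6

Every state is reachable, so we keep all 6.
Initial partition by acceptance: {s0,s1,s2,s4,s5} | {s3}.
Split {s0,s1,s2,s4,s5} by δ(·,0) → {s0,s2,s4,s5} and {s1}.
Refine {s0,s2,s4,s5} on symbol 0: members go to different blocks, giving {s0,s2,s4} and {s5}.
On input 0, block {s0,s2,s4} splits into {s0,s2} and {s4}.
Split {s0,s2} by δ(·,1) → {s0} and {s2}.
The partition is now stable with 6 blocks: {s0} | {s3} | {s1} | {s5} | {s4} | {s2}.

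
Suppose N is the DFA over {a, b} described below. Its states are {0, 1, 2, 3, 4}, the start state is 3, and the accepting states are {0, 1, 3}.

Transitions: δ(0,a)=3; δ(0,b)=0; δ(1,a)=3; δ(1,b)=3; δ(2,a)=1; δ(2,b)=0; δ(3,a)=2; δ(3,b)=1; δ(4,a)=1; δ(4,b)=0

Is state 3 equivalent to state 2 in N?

No

Reachable states from the start: {0,1,2,3}. Unreachable: {4} — drop them.
Start with accepting vs non-accepting: {0,1,3} | {2}.
Refine {0,1,3} on symbol a: members go to different blocks, giving {0,1} and {3}.
Refine {0,1} on symbol b: members go to different blocks, giving {0} and {1}.
No further refinement is possible. Final partition (4 blocks): {0} | {2} | {3} | {1}.
3 and 2 end up in different blocks, so they are distinguishable. For instance, the string 'ε' is accepted from only 3.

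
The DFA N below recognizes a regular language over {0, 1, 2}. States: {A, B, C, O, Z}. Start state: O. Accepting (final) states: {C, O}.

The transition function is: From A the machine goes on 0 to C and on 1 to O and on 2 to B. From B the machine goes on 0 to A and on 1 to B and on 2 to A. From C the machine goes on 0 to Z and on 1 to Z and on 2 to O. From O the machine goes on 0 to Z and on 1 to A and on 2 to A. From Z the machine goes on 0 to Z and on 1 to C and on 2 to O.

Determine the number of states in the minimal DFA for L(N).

Start with accepting vs non-accepting: {C,O} | {A,B,Z}.
Split {C,O} by δ(·,2) → {C} and {O}.
On input 0, block {A,B,Z} splits into {B,Z} and {A}.
Split {B,Z} by δ(·,0) → {B} and {Z}.
The partition is now stable with 5 blocks: {C} | {B} | {O} | {A} | {Z}.

5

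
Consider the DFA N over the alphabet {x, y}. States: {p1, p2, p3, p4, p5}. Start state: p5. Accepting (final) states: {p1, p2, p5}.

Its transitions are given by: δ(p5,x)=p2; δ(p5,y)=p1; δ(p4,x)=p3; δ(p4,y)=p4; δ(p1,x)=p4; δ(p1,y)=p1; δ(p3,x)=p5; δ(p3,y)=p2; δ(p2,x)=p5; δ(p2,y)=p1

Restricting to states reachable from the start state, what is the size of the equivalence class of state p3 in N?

P0 = {p1,p2,p5} | {p3,p4}.
Split {p1,p2,p5} by δ(·,x) → {p2,p5} and {p1}.
Split {p3,p4} by δ(·,x) → {p3} and {p4}.
No further refinement is possible. Final partition (4 blocks): {p2,p5} | {p3} | {p1} | {p4}.
The equivalence class containing p3 is {p3}, of size 1.

1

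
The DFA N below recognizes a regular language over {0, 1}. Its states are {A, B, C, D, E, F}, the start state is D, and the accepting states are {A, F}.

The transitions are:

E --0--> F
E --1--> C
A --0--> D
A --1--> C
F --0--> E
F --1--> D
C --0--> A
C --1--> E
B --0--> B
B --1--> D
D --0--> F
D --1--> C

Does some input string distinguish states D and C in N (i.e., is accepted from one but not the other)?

No

First remove the unreachable states {B}; 5 states remain.
Start with accepting vs non-accepting: {A,F} | {C,D,E}.
Stable partition: {A,F} | {C,D,E} — 2 equivalence classes.
D and C lie in the same block of the stable partition, so they are equivalent — no string distinguishes them.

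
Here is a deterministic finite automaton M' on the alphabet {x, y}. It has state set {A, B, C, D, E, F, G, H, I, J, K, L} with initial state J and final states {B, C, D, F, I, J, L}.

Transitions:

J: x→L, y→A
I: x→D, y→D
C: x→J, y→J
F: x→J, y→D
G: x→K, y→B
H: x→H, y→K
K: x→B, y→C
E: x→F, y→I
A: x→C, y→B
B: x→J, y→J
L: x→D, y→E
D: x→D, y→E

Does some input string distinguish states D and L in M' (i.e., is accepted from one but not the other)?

No

First remove the unreachable states {G,H,K}; 9 states remain.
P0 = {B,C,D,F,I,J,L} | {A,E}.
Split {B,C,D,F,I,J,L} by δ(·,y) → {B,C,F,I} and {D,J,L}.
The partition is now stable with 3 blocks: {B,C,F,I} | {A,E} | {D,J,L}.
D and L lie in the same block of the stable partition, so they are equivalent — no string distinguishes them.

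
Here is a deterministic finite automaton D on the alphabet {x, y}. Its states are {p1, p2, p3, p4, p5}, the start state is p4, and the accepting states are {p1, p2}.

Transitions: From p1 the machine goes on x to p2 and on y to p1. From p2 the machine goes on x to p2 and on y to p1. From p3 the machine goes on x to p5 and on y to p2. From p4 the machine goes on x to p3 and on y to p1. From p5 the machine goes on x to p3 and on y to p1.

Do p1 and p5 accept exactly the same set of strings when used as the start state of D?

No

Initial partition by acceptance: {p1,p2} | {p3,p4,p5}.
No further refinement is possible. Final partition (2 blocks): {p1,p2} | {p3,p4,p5}.
p1 and p5 end up in different blocks, so they are distinguishable. For instance, the string 'ε' is accepted from only p1.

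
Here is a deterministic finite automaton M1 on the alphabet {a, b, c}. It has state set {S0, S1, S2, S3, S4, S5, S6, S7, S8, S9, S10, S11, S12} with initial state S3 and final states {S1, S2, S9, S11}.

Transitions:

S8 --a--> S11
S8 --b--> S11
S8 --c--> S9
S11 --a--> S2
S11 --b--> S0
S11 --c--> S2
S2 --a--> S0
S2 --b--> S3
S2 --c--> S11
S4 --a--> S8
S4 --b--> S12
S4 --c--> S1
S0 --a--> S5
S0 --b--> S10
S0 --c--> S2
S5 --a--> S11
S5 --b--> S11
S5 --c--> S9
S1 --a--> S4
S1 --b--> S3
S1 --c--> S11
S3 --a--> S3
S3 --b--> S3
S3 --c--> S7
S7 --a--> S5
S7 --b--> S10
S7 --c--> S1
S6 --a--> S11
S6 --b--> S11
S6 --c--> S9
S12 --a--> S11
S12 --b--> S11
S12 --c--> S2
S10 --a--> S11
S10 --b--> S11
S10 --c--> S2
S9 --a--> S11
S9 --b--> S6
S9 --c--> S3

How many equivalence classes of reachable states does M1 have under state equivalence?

P0 = {S1,S2,S9,S11} | {S0,S3,S4,S5,S6,S7,S8,S10,S12}.
Refine {S1,S2,S9,S11} on symbol a: members go to different blocks, giving {S1,S2} and {S9,S11}.
On input a, block {S0,S3,S4,S5,S6,S7,S8,S10,S12} splits into {S5,S6,S8,S10,S12} and {S0,S3,S4,S7}.
Refine {S5,S6,S8,S10,S12} on symbol c: members go to different blocks, giving {S5,S6,S8} and {S10,S12}.
Refine {S9,S11} on symbol a: members go to different blocks, giving {S9} and {S11}.
On input a, block {S0,S3,S4,S7} splits into {S0,S4,S7} and {S3}.
No further refinement is possible. Final partition (7 blocks): {S1,S2} | {S5,S6,S8} | {S9} | {S0,S4,S7} | {S10,S12} | {S11} | {S3}.

7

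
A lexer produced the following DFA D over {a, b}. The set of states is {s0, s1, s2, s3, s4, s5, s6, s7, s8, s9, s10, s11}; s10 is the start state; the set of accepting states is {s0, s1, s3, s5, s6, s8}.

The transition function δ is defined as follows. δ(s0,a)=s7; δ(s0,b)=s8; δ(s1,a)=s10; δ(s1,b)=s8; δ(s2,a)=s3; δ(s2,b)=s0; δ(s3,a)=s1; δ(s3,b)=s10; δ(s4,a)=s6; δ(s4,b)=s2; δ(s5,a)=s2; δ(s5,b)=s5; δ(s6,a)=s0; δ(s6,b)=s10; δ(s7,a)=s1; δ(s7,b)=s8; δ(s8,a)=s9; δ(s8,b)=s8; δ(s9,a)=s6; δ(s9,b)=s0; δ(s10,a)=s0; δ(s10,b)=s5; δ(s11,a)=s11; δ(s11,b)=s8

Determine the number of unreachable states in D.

2

BFS from s10 reaches {s0, s1, s2, s3, s5, s6, s7, s8, s9, s10}; the 2 state(s) s4, s11 are never visited.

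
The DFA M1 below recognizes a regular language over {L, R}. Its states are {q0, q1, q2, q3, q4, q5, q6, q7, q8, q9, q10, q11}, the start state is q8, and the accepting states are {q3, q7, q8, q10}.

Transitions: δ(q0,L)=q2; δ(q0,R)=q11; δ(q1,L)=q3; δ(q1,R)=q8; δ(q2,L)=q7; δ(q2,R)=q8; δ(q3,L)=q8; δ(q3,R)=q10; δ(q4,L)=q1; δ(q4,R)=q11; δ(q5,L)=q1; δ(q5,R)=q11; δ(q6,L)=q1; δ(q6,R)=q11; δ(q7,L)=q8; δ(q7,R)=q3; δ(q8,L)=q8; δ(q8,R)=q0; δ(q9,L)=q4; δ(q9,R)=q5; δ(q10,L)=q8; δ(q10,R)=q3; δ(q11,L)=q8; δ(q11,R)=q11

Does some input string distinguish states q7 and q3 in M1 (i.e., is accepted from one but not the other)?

No

First remove the unreachable states {q1,q4,q5,q6,q9}; 7 states remain.
Start with accepting vs non-accepting: {q3,q7,q8,q10} | {q0,q2,q11}.
Split {q3,q7,q8,q10} by δ(·,R) → {q3,q7,q10} and {q8}.
Split {q0,q2,q11} by δ(·,L) → {q0} and {q2} and {q11}.
Stable partition: {q3,q7,q10} | {q0} | {q8} | {q2} | {q11} — 5 equivalence classes.
q7 and q3 lie in the same block of the stable partition, so they are equivalent — no string distinguishes them.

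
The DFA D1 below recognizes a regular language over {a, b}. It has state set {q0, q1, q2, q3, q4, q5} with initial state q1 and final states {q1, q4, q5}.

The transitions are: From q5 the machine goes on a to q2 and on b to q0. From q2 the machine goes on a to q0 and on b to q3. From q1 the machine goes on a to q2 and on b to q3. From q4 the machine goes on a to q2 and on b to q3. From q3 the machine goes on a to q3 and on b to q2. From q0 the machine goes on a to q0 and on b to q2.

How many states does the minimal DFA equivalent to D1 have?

First remove the unreachable states {q4,q5}; 4 states remain.
Initial partition by acceptance: {q1} | {q0,q2,q3}.
No further refinement is possible. Final partition (2 blocks): {q1} | {q0,q2,q3}.

2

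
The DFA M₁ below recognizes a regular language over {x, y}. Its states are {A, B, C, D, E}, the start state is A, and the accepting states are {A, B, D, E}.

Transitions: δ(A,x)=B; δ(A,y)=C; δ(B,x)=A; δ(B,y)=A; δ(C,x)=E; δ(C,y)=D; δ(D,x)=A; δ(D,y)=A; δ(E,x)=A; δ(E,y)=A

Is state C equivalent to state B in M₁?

No

Initial partition by acceptance: {A,B,D,E} | {C}.
Split {A,B,D,E} by δ(·,y) → {B,D,E} and {A}.
Stable partition: {B,D,E} | {C} | {A} — 3 equivalence classes.
C and B end up in different blocks, so they are distinguishable. For instance, the string 'ε' is accepted from only B.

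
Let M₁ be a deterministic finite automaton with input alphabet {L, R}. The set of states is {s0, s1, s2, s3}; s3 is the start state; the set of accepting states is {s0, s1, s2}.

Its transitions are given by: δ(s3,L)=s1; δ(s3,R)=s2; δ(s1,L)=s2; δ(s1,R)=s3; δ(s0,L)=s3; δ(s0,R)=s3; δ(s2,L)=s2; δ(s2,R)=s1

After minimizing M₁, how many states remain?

3

Reachable states from the start: {s1,s2,s3}. Unreachable: {s0} — drop them.
Initial partition by acceptance: {s1,s2} | {s3}.
On input R, block {s1,s2} splits into {s1} and {s2}.
Stable partition: {s1} | {s3} | {s2} — 3 equivalence classes.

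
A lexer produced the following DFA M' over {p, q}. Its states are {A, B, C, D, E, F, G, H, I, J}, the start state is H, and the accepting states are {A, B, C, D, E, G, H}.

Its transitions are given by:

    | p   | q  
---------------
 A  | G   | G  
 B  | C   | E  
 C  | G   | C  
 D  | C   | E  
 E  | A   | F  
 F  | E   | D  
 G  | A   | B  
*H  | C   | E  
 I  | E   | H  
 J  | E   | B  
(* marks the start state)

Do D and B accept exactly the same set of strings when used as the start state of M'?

Reachable states from the start: {A,B,C,D,E,F,G,H}. Unreachable: {I,J} — drop them.
Start with accepting vs non-accepting: {A,B,C,D,E,G,H} | {F}.
On input q, block {A,B,C,D,E,G,H} splits into {A,B,C,D,G,H} and {E}.
Refine {A,B,C,D,G,H} on symbol q: members go to different blocks, giving {A,C,G} and {B,D,H}.
Split {A,C,G} by δ(·,q) → {A,C} and {G}.
Refine {A,C} on symbol q: members go to different blocks, giving {A} and {C}.
The partition is now stable with 6 blocks: {A} | {F} | {E} | {B,D,H} | {G} | {C}.
D and B lie in the same block of the stable partition, so they are equivalent — no string distinguishes them.

Yes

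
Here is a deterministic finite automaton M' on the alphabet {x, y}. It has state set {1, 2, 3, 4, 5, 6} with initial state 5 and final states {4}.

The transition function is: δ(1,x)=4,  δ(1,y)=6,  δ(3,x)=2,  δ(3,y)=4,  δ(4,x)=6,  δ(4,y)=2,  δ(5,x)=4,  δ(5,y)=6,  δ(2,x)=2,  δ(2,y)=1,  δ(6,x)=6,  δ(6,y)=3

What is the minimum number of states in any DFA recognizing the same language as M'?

5

Every state is reachable, so we keep all 6.
Initial partition by acceptance: {4} | {1,2,3,5,6}.
Split {1,2,3,5,6} by δ(·,x) → {2,3,6} and {1,5}.
Refine {2,3,6} on symbol y: members go to different blocks, giving {2} and {3} and {6}.
Stable partition: {4} | {2} | {1,5} | {3} | {6} — 5 equivalence classes.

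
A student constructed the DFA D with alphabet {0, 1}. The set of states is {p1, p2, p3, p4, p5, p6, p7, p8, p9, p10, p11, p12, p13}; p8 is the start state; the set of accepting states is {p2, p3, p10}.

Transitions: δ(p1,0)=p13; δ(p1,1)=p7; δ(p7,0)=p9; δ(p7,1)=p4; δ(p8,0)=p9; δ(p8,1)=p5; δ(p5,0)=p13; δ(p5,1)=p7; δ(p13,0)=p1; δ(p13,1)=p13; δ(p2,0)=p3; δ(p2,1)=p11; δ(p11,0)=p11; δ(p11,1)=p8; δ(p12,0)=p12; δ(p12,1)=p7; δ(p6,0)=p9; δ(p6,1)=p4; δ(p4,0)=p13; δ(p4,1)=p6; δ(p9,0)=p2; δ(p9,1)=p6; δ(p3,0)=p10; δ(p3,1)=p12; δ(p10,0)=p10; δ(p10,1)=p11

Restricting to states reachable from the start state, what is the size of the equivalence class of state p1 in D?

Start with accepting vs non-accepting: {p2,p3,p10} | {p1,p4,p5,p6,p7,p8,p9,p11,p12,p13}.
Refine {p1,p4,p5,p6,p7,p8,p9,p11,p12,p13} on symbol 0: members go to different blocks, giving {p1,p4,p5,p6,p7,p8,p11,p12,p13} and {p9}.
On input 0, block {p1,p4,p5,p6,p7,p8,p11,p12,p13} splits into {p1,p4,p5,p11,p12,p13} and {p6,p7,p8}.
Split {p1,p4,p5,p11,p12,p13} by δ(·,1) → {p1,p4,p5,p11,p12} and {p13}.
Split {p1,p4,p5,p11,p12} by δ(·,0) → {p1,p4,p5} and {p11,p12}.
The partition is now stable with 6 blocks: {p2,p3,p10} | {p1,p4,p5} | {p9} | {p6,p7,p8} | {p13} | {p11,p12}.
State p1 belongs to the block {p1,p4,p5}, which has 3 states.

3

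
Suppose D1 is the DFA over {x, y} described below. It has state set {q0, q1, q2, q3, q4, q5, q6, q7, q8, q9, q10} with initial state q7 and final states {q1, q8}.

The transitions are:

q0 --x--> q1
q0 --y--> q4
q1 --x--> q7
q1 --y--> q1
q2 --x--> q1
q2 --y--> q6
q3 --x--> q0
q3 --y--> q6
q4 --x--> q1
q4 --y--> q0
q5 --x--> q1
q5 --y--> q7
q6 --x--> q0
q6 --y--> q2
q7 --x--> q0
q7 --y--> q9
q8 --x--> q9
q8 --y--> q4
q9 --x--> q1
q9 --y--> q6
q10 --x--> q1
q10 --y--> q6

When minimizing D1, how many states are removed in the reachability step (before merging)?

4

No path from q7 leads to q3, q5, q8, q10; the other 7 states are all reachable.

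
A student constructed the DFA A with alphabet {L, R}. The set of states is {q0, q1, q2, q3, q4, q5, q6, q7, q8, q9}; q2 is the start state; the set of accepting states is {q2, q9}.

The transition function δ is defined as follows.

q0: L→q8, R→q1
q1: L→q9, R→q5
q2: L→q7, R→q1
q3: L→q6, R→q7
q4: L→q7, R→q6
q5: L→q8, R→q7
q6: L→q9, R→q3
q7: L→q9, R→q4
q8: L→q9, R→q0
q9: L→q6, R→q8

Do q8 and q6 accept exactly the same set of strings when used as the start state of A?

Yes

All states are reachable from the start state.
P0 = {q2,q9} | {q0,q1,q3,q4,q5,q6,q7,q8}.
On input L, block {q0,q1,q3,q4,q5,q6,q7,q8} splits into {q0,q3,q4,q5} and {q1,q6,q7,q8}.
No further refinement is possible. Final partition (3 blocks): {q2,q9} | {q0,q3,q4,q5} | {q1,q6,q7,q8}.
q8 and q6 lie in the same block of the stable partition, so they are equivalent — no string distinguishes them.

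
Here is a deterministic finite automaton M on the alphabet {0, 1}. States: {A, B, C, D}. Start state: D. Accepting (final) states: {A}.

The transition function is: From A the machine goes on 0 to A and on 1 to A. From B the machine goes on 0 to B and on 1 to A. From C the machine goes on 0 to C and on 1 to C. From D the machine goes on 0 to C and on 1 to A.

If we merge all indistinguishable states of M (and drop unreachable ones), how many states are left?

3

First remove the unreachable states {B}; 3 states remain.
P0 = {A} | {C,D}.
On input 1, block {C,D} splits into {C} and {D}.
The partition is now stable with 3 blocks: {A} | {C} | {D}.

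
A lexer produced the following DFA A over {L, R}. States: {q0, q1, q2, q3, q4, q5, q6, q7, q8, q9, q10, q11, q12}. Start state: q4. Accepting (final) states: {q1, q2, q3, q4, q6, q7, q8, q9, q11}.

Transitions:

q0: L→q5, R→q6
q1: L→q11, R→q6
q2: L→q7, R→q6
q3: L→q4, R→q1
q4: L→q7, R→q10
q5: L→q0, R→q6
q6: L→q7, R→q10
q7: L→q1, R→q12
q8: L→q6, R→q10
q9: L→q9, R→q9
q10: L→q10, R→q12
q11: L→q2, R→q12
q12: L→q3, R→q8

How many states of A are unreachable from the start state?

No path from q4 leads to q0, q5, q9; the other 10 states are all reachable.

3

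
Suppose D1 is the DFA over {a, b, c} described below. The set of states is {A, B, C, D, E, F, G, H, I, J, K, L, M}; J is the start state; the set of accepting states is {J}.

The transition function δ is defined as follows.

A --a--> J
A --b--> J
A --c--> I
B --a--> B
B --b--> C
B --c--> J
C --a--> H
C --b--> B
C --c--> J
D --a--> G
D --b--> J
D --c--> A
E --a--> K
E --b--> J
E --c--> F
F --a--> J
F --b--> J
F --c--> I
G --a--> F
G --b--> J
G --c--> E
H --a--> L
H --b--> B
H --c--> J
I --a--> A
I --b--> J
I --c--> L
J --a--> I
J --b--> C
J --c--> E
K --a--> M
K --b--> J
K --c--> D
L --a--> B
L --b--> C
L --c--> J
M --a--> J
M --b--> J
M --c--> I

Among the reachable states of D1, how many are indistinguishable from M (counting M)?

3

Initial partition by acceptance: {J} | {A,B,C,D,E,F,G,H,I,K,L,M}.
Refine {A,B,C,D,E,F,G,H,I,K,L,M} on symbol a: members go to different blocks, giving {B,C,D,E,G,H,I,K,L} and {A,F,M}.
On input a, block {B,C,D,E,G,H,I,K,L} splits into {B,C,D,E,H,L} and {G,I,K}.
On input a, block {B,C,D,E,H,L} splits into {B,C,H,L} and {D,E}.
On input c, block {G,I,K} splits into {G,K} and {I}.
Stable partition: {J} | {B,C,H,L} | {A,F,M} | {G,K} | {D,E} | {I} — 6 equivalence classes.
State M belongs to the block {A,F,M}, which has 3 states.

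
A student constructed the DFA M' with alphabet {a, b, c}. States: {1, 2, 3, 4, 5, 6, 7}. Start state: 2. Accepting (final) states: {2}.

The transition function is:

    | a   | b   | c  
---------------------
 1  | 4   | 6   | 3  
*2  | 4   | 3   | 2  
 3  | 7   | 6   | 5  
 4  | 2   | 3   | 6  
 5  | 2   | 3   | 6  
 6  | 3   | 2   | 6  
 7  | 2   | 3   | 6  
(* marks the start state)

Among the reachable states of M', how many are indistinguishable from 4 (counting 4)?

3

States {1} cannot be reached from the start state, so discard them.
Start with accepting vs non-accepting: {2} | {3,4,5,6,7}.
Refine {3,4,5,6,7} on symbol a: members go to different blocks, giving {4,5,7} and {3,6}.
On input a, block {3,6} splits into {3} and {6}.
Stable partition: {2} | {4,5,7} | {3} | {6} — 4 equivalence classes.
The equivalence class containing 4 is {4,5,7}, of size 3.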